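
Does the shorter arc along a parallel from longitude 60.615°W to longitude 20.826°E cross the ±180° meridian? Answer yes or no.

Signed shortest Δλ = ((20.826 − -60.615 + 180) mod 360) − 180 = 81.441°.
Going east by 81.441° from -60.615° reaches +20.826° without touching 180°.

No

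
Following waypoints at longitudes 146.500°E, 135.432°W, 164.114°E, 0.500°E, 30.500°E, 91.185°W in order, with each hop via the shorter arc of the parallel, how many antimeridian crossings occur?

Leg 1: +146.500° → -135.432°, shortest Δλ = 78.068° (east) — crosses 180°.
Leg 2: -135.432° → +164.114°, shortest Δλ = -60.454° (west) — crosses 180°.
Leg 3: +164.114° → +0.500°, shortest Δλ = -163.614° (west) — does not cross 180°.
Leg 4: +0.500° → +30.500°, shortest Δλ = 30.0° (east) — does not cross 180°.
Leg 5: +30.500° → -91.185°, shortest Δλ = -121.685° (west) — does not cross 180°.
Total crossings: 2.

2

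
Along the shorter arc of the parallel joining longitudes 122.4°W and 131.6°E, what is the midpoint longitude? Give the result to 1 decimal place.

175.4°W

Signed shortest Δλ from -122.4° to +131.6° is -106.0°.
Midpoint longitude = -122.4° + (-106.0°)/2 = -122.4° − 53.0° = -175.4°.
(The naïve average (-122.4 + +131.6)/2 = 4.6° is on the wrong side of the globe.)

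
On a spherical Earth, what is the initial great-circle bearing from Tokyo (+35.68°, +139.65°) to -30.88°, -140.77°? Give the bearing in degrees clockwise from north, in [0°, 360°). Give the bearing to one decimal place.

121.0°

Δλ = -140.77 − 139.65 = -280.42°; wrapped into (−180°, 180°]: 79.58°.
θ = atan2( sin Δλ · cos φ₂ , cos φ₁ · sin φ₂ − sin φ₁ · cos φ₂ · cos Δλ )
  = atan2(0.84409, -0.50744) = 121.013° → normalised to [0°, 360°): 121.013°.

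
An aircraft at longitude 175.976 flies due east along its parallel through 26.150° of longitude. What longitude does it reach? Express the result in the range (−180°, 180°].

Start at +175.976°; shift +26.150° → +202.126°.
+202.126° lies outside (−180°, 180°]; subtract 360° → -157.874°.

-157.874°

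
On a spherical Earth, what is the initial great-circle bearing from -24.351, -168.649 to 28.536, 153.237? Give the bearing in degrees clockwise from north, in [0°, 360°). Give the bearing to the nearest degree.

Δλ = 153.237 − -168.649 = 321.886°; wrapped into (−180°, 180°]: -38.114°.
θ = atan2( sin Δλ · cos φ₂ , cos φ₁ · sin φ₂ − sin φ₁ · cos φ₂ · cos Δλ )
  = atan2(-0.54225, 0.72021) = -36.976° → normalised to [0°, 360°): 323.024°.

323°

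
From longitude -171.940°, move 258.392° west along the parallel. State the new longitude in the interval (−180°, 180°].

Start at -171.940°; shift −258.392° → -430.332°.
-430.332° lies outside (−180°, 180°]; add 360° → -70.332°.

-70.332°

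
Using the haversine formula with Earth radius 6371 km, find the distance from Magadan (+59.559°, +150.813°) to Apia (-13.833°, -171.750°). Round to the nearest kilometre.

Δλ = -171.750 − 150.813 = -322.563°; wrapped into (−180°, 180°]: 37.437°.
Δφ = -13.833 − 59.559 = -73.392°.
a = sin²(Δφ/2) + cos φ₁ · cos φ₂ · sin²(Δλ/2) = 0.407755.
c = 2·atan2(√a, √(1−a)) = 1.38524 rad → d = 6371·c ≈ 8825.38 km.

8825 km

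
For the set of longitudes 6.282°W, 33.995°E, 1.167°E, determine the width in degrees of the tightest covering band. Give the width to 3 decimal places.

40.277°

Sort the longitudes: -6.282°, +1.167°, +33.995°.
Eastward gaps between consecutive values (wrapping around): 7.449°, 32.828°, 319.723°.
Largest gap = 319.723° ⇒ minimal covering band is its complement: 360° − 319.723° = 40.277°.
Band runs from -6.282° eastward to +33.995°.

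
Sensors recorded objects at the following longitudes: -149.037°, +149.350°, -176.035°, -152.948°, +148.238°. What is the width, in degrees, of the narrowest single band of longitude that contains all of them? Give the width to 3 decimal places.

62.725°

Sort the longitudes: -176.035°, -152.948°, -149.037°, +148.238°, +149.350°.
Eastward gaps between consecutive values (wrapping around): 23.087°, 3.911°, 297.275°, 1.112°, 34.615°.
Largest gap = 297.275° ⇒ minimal covering band is its complement: 360° − 297.275° = 62.725°.
Band runs from +148.238° eastward to -149.037°, crossing the antimeridian.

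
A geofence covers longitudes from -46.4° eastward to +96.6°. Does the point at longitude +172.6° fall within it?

Band width going east from -46.4° to +96.6°: ((96.6 − -46.4) mod 360) = 143.0°.
Offset of +172.6° east of the west edge: ((172.6 − -46.4) mod 360) = 219.0°.
219.0° > 143.0° ⇒ outside.

No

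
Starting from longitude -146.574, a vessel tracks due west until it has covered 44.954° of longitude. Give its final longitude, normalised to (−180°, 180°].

Start at -146.574°; shift −44.954° → -191.528°.
-191.528° lies outside (−180°, 180°]; add 360° → +168.472°.

+168.472°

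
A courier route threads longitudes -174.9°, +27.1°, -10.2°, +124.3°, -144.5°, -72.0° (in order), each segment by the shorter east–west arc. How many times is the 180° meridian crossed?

2

Leg 1: -174.9° → +27.1°, shortest Δλ = -158.0° (west) — crosses 180°.
Leg 2: +27.1° → -10.2°, shortest Δλ = -37.3° (west) — does not cross 180°.
Leg 3: -10.2° → +124.3°, shortest Δλ = 134.5° (east) — does not cross 180°.
Leg 4: +124.3° → -144.5°, shortest Δλ = 91.2° (east) — crosses 180°.
Leg 5: -144.5° → -72.0°, shortest Δλ = 72.5° (east) — does not cross 180°.
Total crossings: 2.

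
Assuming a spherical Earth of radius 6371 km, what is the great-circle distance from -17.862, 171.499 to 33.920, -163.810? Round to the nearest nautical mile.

Δλ = -163.810 − 171.499 = -335.309°; wrapped into (−180°, 180°]: 24.691°.
Δφ = 33.920 − -17.862 = 51.782°.
a = sin²(Δφ/2) + cos φ₁ · cos φ₂ · sin²(Δλ/2) = 0.226777.
c = 2·atan2(√a, √(1−a)) = 0.99268 rad → d = 6371·c ≈ 6324.38 km ≈ 3414.89 nmi.

3415 nmi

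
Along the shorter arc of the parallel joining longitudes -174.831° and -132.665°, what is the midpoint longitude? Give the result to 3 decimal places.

Signed shortest Δλ from -174.831° to -132.665° is +42.166°.
Midpoint longitude = -174.831° + (+42.166°)/2 = -174.831° + 21.083° = -153.748°.

-153.748°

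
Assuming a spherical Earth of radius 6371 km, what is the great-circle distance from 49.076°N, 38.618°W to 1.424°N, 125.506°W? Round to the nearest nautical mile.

Δλ = -125.506 − -38.618 = -86.888°.
Δφ = 1.424 − 49.076 = -47.652°.
a = sin²(Δφ/2) + cos φ₁ · cos φ₂ · sin²(Δλ/2) = 0.472836.
c = 2·atan2(√a, √(1−a)) = 1.51644 rad → d = 6371·c ≈ 9661.25 km ≈ 5216.66 nmi.

5217 nmi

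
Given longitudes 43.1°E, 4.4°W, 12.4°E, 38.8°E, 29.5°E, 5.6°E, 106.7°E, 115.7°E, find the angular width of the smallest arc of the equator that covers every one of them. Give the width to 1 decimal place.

120.1°

Sort the longitudes: -4.4°, +5.6°, +12.4°, +29.5°, +38.8°, +43.1°, +106.7°, +115.7°.
Eastward gaps between consecutive values (wrapping around): 10.0°, 6.8°, 17.1°, 9.3°, 4.3°, 63.6°, 9.0°, 239.9°.
Largest gap = 239.9° ⇒ minimal covering band is its complement: 360° − 239.9° = 120.1°.
Band runs from -4.4° eastward to +115.7°.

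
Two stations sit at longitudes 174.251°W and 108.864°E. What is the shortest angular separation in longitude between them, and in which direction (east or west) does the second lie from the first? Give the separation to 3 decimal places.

76.885° west

Raw difference: 108.864 − -174.251 = 283.115°.
Normalise into (−180°, 180°]: 283.115° − 360° = -76.885°.
Negative ⇒ the second point lies to the west; separation 76.885°.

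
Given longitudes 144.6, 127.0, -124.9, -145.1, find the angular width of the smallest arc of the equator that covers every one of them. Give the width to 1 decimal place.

Sort the longitudes: -145.1°, -124.9°, +127.0°, +144.6°.
Eastward gaps between consecutive values (wrapping around): 20.2°, 251.9°, 17.6°, 70.3°.
Largest gap = 251.9° ⇒ minimal covering band is its complement: 360° − 251.9° = 108.1°.
Band runs from +127.0° eastward to -124.9°, crossing the antimeridian.

108.1°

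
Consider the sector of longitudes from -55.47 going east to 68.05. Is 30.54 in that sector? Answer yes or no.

Band width going east from -55.47° to +68.05°: ((68.05 − -55.47) mod 360) = 123.52°.
Offset of +30.54° east of the west edge: ((30.54 − -55.47) mod 360) = 86.01°.
86.01° ≤ 123.52° ⇒ inside.

Yes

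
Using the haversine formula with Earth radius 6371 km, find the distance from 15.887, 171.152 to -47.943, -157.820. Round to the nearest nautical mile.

Δλ = -157.820 − 171.152 = -328.972°; wrapped into (−180°, 180°]: 31.028°.
Δφ = -47.943 − 15.887 = -63.830°.
a = sin²(Δφ/2) + cos φ₁ · cos φ₂ · sin²(Δλ/2) = 0.325575.
c = 2·atan2(√a, √(1−a)) = 1.21445 rad → d = 6371·c ≈ 7737.28 km ≈ 4177.80 nmi.

4178 nmi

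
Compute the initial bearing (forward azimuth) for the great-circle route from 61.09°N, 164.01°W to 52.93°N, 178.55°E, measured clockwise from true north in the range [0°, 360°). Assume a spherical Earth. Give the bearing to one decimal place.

236.9°

Δλ = 178.55 − -164.01 = 342.56°; wrapped into (−180°, 180°]: -17.44°.
θ = atan2( sin Δλ · cos φ₂ , cos φ₁ · sin φ₂ − sin φ₁ · cos φ₂ · cos Δλ )
  = atan2(-0.18066, -0.11768) = -123.080° → normalised to [0°, 360°): 236.920°.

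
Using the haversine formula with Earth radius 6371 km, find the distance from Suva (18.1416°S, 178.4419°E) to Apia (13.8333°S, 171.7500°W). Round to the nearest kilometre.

Δλ = -171.7500 − 178.4419 = -350.1919°; wrapped into (−180°, 180°]: 9.8081°.
Δφ = -13.8333 − -18.1416 = 4.3083°.
a = sin²(Δφ/2) + cos φ₁ · cos φ₂ · sin²(Δλ/2) = 0.008156.
c = 2·atan2(√a, √(1−a)) = 0.18087 rad → d = 6371·c ≈ 1152.32 km.

1152 km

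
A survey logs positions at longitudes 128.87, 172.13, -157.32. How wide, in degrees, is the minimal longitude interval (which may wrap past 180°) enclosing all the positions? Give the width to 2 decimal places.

73.81°

Sort the longitudes: -157.32°, +128.87°, +172.13°.
Eastward gaps between consecutive values (wrapping around): 286.19°, 43.26°, 30.55°.
Largest gap = 286.19° ⇒ minimal covering band is its complement: 360° − 286.19° = 73.81°.
Band runs from +128.87° eastward to -157.32°, crossing the antimeridian.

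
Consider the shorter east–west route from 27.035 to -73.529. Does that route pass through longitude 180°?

Signed shortest Δλ = ((-73.529 − 27.035 + 180) mod 360) − 180 = -100.564°.
Going west by 100.564° from +27.035° reaches -73.529° without touching 180°.

No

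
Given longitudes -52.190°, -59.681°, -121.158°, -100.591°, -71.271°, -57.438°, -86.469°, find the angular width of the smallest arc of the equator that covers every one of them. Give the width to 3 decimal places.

Sort the longitudes: -121.158°, -100.591°, -86.469°, -71.271°, -59.681°, -57.438°, -52.190°.
Eastward gaps between consecutive values (wrapping around): 20.567°, 14.122°, 15.198°, 11.590°, 2.243°, 5.248°, 291.032°.
Largest gap = 291.032° ⇒ minimal covering band is its complement: 360° − 291.032° = 68.968°.
Band runs from -121.158° eastward to -52.190°.

68.968°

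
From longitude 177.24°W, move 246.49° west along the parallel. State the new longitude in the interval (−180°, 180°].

Start at -177.24°; shift −246.49° → -423.73°.
-423.73° lies outside (−180°, 180°]; add 360° → -63.73°.

63.73°W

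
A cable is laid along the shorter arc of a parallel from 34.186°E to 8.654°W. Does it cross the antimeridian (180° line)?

No

Signed shortest Δλ = ((-8.654 − 34.186 + 180) mod 360) − 180 = -42.84°.
Going west by 42.84° from +34.186° reaches -8.654° without touching 180°.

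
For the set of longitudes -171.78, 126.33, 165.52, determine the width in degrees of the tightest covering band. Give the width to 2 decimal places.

61.89°

Sort the longitudes: -171.78°, +126.33°, +165.52°.
Eastward gaps between consecutive values (wrapping around): 298.11°, 39.19°, 22.70°.
Largest gap = 298.11° ⇒ minimal covering band is its complement: 360° − 298.11° = 61.89°.
Band runs from +126.33° eastward to -171.78°, crossing the antimeridian.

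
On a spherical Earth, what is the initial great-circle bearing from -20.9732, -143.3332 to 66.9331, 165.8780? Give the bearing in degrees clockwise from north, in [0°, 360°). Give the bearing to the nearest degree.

342°

Δλ = 165.8780 − -143.3332 = 309.2112°; wrapped into (−180°, 180°]: -50.7888°.
θ = atan2( sin Δλ · cos φ₂ , cos φ₁ · sin φ₂ − sin φ₁ · cos φ₂ · cos Δλ )
  = atan2(-0.30358, 0.94775) = -17.761° → normalised to [0°, 360°): 342.239°.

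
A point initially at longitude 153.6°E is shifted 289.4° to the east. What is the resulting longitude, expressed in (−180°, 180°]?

83.0°E

Start at +153.6°; shift +289.4° → +443.0°.
+443.0° lies outside (−180°, 180°]; subtract 360° → +83.0°.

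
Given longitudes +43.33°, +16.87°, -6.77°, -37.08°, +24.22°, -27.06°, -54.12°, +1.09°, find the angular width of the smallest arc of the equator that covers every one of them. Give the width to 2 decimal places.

Sort the longitudes: -54.12°, -37.08°, -27.06°, -6.77°, +1.09°, +16.87°, +24.22°, +43.33°.
Eastward gaps between consecutive values (wrapping around): 17.04°, 10.02°, 20.29°, 7.86°, 15.78°, 7.35°, 19.11°, 262.55°.
Largest gap = 262.55° ⇒ minimal covering band is its complement: 360° − 262.55° = 97.45°.
Band runs from -54.12° eastward to +43.33°.

97.45°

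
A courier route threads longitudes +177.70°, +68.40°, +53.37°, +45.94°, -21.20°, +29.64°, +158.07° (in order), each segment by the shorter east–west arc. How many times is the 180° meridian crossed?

0

Leg 1: +177.70° → +68.40°, shortest Δλ = -109.3° (west) — does not cross 180°.
Leg 2: +68.40° → +53.37°, shortest Δλ = -15.03° (west) — does not cross 180°.
Leg 3: +53.37° → +45.94°, shortest Δλ = -7.43° (west) — does not cross 180°.
Leg 4: +45.94° → -21.20°, shortest Δλ = -67.14° (west) — does not cross 180°.
Leg 5: -21.20° → +29.64°, shortest Δλ = 50.84° (east) — does not cross 180°.
Leg 6: +29.64° → +158.07°, shortest Δλ = 128.43° (east) — does not cross 180°.
Total crossings: 0.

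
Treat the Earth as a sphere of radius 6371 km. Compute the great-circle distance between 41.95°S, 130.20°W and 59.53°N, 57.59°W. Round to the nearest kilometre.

13078 km

Δλ = -57.59 − -130.20 = 72.61°.
Δφ = 59.53 − -41.95 = 101.48°.
a = sin²(Δφ/2) + cos φ₁ · cos φ₂ · sin²(Δλ/2) = 0.731723.
c = 2·atan2(√a, √(1−a)) = 2.05268 rad → d = 6371·c ≈ 13077.59 km.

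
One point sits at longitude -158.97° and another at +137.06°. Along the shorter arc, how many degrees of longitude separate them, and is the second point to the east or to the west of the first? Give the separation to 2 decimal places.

Raw difference: 137.06 − -158.97 = 296.03°.
Normalise into (−180°, 180°]: 296.03° − 360° = -63.97°.
Negative ⇒ the second point lies to the west; separation 63.97°.

63.97° west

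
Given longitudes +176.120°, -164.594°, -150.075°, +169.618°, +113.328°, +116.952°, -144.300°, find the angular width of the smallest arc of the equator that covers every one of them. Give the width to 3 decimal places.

Sort the longitudes: -164.594°, -150.075°, -144.300°, +113.328°, +116.952°, +169.618°, +176.120°.
Eastward gaps between consecutive values (wrapping around): 14.519°, 5.775°, 257.628°, 3.624°, 52.666°, 6.502°, 19.286°.
Largest gap = 257.628° ⇒ minimal covering band is its complement: 360° − 257.628° = 102.372°.
Band runs from +113.328° eastward to -144.300°, crossing the antimeridian.

102.372°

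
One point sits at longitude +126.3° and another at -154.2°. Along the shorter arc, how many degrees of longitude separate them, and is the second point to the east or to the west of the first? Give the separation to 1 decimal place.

Raw difference: -154.2 − 126.3 = -280.5°.
Normalise into (−180°, 180°]: -280.5° + 360° = 79.5°.
Positive ⇒ the second point lies to the east; separation 79.5°.

79.5° east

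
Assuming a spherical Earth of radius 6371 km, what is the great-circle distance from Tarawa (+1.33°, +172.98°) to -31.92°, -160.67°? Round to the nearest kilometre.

Δλ = -160.67 − 172.98 = -333.65°; wrapped into (−180°, 180°]: 26.35°.
Δφ = -31.92 − 1.33 = -33.25°.
a = sin²(Δφ/2) + cos φ₁ · cos φ₂ · sin²(Δλ/2) = 0.125940.
c = 2·atan2(√a, √(1−a)) = 0.72557 rad → d = 6371·c ≈ 4622.61 km.

4623 km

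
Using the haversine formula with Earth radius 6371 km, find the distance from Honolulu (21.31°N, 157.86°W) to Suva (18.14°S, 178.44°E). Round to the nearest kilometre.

5090 km

Δλ = 178.44 − -157.86 = 336.30°; wrapped into (−180°, 180°]: -23.70°.
Δφ = -18.14 − 21.31 = -39.45°.
a = sin²(Δφ/2) + cos φ₁ · cos φ₂ · sin²(Δλ/2) = 0.151243.
c = 2·atan2(√a, √(1−a)) = 0.79887 rad → d = 6371·c ≈ 5089.63 km.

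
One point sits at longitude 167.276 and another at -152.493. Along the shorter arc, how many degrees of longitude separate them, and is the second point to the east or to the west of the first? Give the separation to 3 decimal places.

Raw difference: -152.493 − 167.276 = -319.769°.
Normalise into (−180°, 180°]: -319.769° + 360° = 40.231°.
Positive ⇒ the second point lies to the east; separation 40.231°.

40.231° east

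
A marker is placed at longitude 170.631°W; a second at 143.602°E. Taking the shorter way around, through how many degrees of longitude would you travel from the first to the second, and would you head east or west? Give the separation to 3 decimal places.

Raw difference: 143.602 − -170.631 = 314.233°.
Normalise into (−180°, 180°]: 314.233° − 360° = -45.767°.
Negative ⇒ the second point lies to the west; separation 45.767°.

45.767° west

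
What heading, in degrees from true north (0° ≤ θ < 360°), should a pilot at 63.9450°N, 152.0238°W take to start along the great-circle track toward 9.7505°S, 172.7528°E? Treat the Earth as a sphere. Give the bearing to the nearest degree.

Δλ = 172.7528 − -152.0238 = 324.7766°; wrapped into (−180°, 180°]: -35.2234°.
θ = atan2( sin Δλ · cos φ₂ , cos φ₁ · sin φ₂ − sin φ₁ · cos φ₂ · cos Δλ )
  = atan2(-0.56843, -0.79768) = -144.526° → normalised to [0°, 360°): 215.474°.

215°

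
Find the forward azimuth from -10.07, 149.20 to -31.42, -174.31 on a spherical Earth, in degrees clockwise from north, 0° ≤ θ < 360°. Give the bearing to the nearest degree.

Δλ = -174.31 − 149.20 = -323.51°; wrapped into (−180°, 180°]: 36.49°.
θ = atan2( sin Δλ · cos φ₂ , cos φ₁ · sin φ₂ − sin φ₁ · cos φ₂ · cos Δλ )
  = atan2(0.50748, -0.39332) = 127.777° → normalised to [0°, 360°): 127.777°.

128°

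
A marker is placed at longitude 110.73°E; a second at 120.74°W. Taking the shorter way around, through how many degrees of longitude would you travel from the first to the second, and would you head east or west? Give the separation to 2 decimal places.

128.53° east

Raw difference: -120.74 − 110.73 = -231.47°.
Normalise into (−180°, 180°]: -231.47° + 360° = 128.53°.
Positive ⇒ the second point lies to the east; separation 128.53°.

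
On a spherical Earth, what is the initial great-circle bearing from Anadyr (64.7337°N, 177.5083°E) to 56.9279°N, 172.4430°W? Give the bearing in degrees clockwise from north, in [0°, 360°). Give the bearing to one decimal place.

143.4°

Δλ = -172.4430 − 177.5083 = -349.9513°; wrapped into (−180°, 180°]: 10.0487°.
θ = atan2( sin Δλ · cos φ₂ , cos φ₁ · sin φ₂ − sin φ₁ · cos φ₂ · cos Δλ )
  = atan2(0.09522, -0.12825) = 143.408° → normalised to [0°, 360°): 143.408°.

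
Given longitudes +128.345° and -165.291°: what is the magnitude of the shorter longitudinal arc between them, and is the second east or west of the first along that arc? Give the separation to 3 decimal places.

66.364° east

Raw difference: -165.291 − 128.345 = -293.636°.
Normalise into (−180°, 180°]: -293.636° + 360° = 66.364°.
Positive ⇒ the second point lies to the east; separation 66.364°.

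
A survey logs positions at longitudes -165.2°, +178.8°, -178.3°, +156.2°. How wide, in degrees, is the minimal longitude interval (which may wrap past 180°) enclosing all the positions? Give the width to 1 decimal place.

38.6°

Sort the longitudes: -178.3°, -165.2°, +156.2°, +178.8°.
Eastward gaps between consecutive values (wrapping around): 13.1°, 321.4°, 22.6°, 2.9°.
Largest gap = 321.4° ⇒ minimal covering band is its complement: 360° − 321.4° = 38.6°.
Band runs from +156.2° eastward to -165.2°, crossing the antimeridian.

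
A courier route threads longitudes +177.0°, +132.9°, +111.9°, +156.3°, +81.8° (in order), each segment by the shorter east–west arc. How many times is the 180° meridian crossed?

0

Leg 1: +177.0° → +132.9°, shortest Δλ = -44.1° (west) — does not cross 180°.
Leg 2: +132.9° → +111.9°, shortest Δλ = -21.0° (west) — does not cross 180°.
Leg 3: +111.9° → +156.3°, shortest Δλ = 44.4° (east) — does not cross 180°.
Leg 4: +156.3° → +81.8°, shortest Δλ = -74.5° (west) — does not cross 180°.
Total crossings: 0.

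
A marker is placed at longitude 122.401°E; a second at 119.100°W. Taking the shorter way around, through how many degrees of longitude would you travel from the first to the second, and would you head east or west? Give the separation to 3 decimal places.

118.499° east

Raw difference: -119.100 − 122.401 = -241.501°.
Normalise into (−180°, 180°]: -241.501° + 360° = 118.499°.
Positive ⇒ the second point lies to the east; separation 118.499°.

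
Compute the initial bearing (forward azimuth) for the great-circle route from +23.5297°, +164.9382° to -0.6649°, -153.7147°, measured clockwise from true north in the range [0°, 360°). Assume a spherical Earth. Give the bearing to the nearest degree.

115°

Δλ = -153.7147 − 164.9382 = -318.6529°; wrapped into (−180°, 180°]: 41.3471°.
θ = atan2( sin Δλ · cos φ₂ , cos φ₁ · sin φ₂ − sin φ₁ · cos φ₂ · cos Δλ )
  = atan2(0.66057, -0.31033) = 115.163° → normalised to [0°, 360°): 115.163°.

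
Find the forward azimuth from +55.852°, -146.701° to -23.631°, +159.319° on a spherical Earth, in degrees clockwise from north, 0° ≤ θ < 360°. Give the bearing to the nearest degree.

Δλ = 159.319 − -146.701 = 306.020°; wrapped into (−180°, 180°]: -53.980°.
θ = atan2( sin Δλ · cos φ₂ , cos φ₁ · sin φ₂ − sin φ₁ · cos φ₂ · cos Δλ )
  = atan2(-0.74099, -0.67088) = -132.157° → normalised to [0°, 360°): 227.843°.

228°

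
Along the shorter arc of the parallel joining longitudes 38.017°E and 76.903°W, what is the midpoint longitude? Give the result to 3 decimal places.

Signed shortest Δλ from +38.017° to -76.903° is -114.920°.
Midpoint longitude = +38.017° + (-114.920°)/2 = +38.017° − 57.460° = -19.443°.

19.443°W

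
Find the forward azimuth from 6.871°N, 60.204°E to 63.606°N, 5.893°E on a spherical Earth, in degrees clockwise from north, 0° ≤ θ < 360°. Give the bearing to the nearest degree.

Δλ = 5.893 − 60.204 = -54.311°.
θ = atan2( sin Δλ · cos φ₂ , cos φ₁ · sin φ₂ − sin φ₁ · cos φ₂ · cos Δλ )
  = atan2(-0.36105, 0.85830) = -22.815° → normalised to [0°, 360°): 337.185°.

337°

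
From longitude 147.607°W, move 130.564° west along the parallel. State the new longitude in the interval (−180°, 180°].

Start at -147.607°; shift −130.564° → -278.171°.
-278.171° lies outside (−180°, 180°]; add 360° → +81.829°.

81.829°E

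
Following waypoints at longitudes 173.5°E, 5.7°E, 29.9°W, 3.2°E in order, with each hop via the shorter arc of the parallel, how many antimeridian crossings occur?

Leg 1: +173.5° → +5.7°, shortest Δλ = -167.8° (west) — does not cross 180°.
Leg 2: +5.7° → -29.9°, shortest Δλ = -35.6° (west) — does not cross 180°.
Leg 3: -29.9° → +3.2°, shortest Δλ = 33.1° (east) — does not cross 180°.
Total crossings: 0.

0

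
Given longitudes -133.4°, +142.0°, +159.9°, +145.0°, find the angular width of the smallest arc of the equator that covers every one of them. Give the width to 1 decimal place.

84.6°

Sort the longitudes: -133.4°, +142.0°, +145.0°, +159.9°.
Eastward gaps between consecutive values (wrapping around): 275.4°, 3.0°, 14.9°, 66.7°.
Largest gap = 275.4° ⇒ minimal covering band is its complement: 360° − 275.4° = 84.6°.
Band runs from +142.0° eastward to -133.4°, crossing the antimeridian.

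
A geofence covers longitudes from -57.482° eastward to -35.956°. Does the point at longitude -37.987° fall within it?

Band width going east from -57.482° to -35.956°: ((-35.956 − -57.482) mod 360) = 21.526°.
Offset of -37.987° east of the west edge: ((-37.987 − -57.482) mod 360) = 19.495°.
19.495° ≤ 21.526° ⇒ inside.

Yes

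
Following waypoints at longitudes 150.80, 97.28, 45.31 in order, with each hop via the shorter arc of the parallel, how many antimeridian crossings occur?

0

Leg 1: +150.80° → +97.28°, shortest Δλ = -53.52° (west) — does not cross 180°.
Leg 2: +97.28° → +45.31°, shortest Δλ = -51.97° (west) — does not cross 180°.
Total crossings: 0.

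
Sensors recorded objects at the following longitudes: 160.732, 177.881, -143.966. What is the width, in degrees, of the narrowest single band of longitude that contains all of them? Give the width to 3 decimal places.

55.302°

Sort the longitudes: -143.966°, +160.732°, +177.881°.
Eastward gaps between consecutive values (wrapping around): 304.698°, 17.149°, 38.153°.
Largest gap = 304.698° ⇒ minimal covering band is its complement: 360° − 304.698° = 55.302°.
Band runs from +160.732° eastward to -143.966°, crossing the antimeridian.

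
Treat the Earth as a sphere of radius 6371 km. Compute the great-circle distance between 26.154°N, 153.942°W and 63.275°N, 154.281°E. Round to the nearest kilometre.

Δλ = 154.281 − -153.942 = 308.223°; wrapped into (−180°, 180°]: -51.777°.
Δφ = 63.275 − 26.154 = 37.121°.
a = sin²(Δφ/2) + cos φ₁ · cos φ₂ · sin²(Δλ/2) = 0.178272.
c = 2·atan2(√a, √(1−a)) = 0.87179 rad → d = 6371·c ≈ 5554.19 km.

5554 km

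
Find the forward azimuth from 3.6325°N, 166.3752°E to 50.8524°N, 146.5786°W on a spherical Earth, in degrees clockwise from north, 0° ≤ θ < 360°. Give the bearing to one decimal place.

Δλ = -146.5786 − 166.3752 = -312.9538°; wrapped into (−180°, 180°]: 47.0462°.
θ = atan2( sin Δλ · cos φ₂ , cos φ₁ · sin φ₂ − sin φ₁ · cos φ₂ · cos Δλ )
  = atan2(0.46207, 0.74671) = 31.749° → normalised to [0°, 360°): 31.749°.

31.7°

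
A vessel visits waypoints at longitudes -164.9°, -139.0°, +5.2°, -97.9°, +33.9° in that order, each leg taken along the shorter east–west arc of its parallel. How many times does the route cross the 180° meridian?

0

Leg 1: -164.9° → -139.0°, shortest Δλ = 25.9° (east) — does not cross 180°.
Leg 2: -139.0° → +5.2°, shortest Δλ = 144.2° (east) — does not cross 180°.
Leg 3: +5.2° → -97.9°, shortest Δλ = -103.1° (west) — does not cross 180°.
Leg 4: -97.9° → +33.9°, shortest Δλ = 131.8° (east) — does not cross 180°.
Total crossings: 0.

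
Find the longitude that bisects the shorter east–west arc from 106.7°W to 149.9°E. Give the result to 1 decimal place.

Signed shortest Δλ from -106.7° to +149.9° is -103.4°.
Midpoint longitude = -106.7° + (-103.4°)/2 = -106.7° − 51.7° = -158.4°.
(The naïve average (-106.7 + +149.9)/2 = 21.6° is on the wrong side of the globe.)

158.4°W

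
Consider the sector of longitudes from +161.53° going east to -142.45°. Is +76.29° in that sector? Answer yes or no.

No

Band width going east from +161.53° to -142.45°: ((-142.45 − 161.53) mod 360) = 56.02°.
Offset of +76.29° east of the west edge: ((76.29 − 161.53) mod 360) = 274.76°.
274.76° > 56.02° ⇒ outside.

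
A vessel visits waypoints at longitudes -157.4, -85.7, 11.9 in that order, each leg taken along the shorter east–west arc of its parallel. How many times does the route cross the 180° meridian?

Leg 1: -157.4° → -85.7°, shortest Δλ = 71.7° (east) — does not cross 180°.
Leg 2: -85.7° → +11.9°, shortest Δλ = 97.6° (east) — does not cross 180°.
Total crossings: 0.

0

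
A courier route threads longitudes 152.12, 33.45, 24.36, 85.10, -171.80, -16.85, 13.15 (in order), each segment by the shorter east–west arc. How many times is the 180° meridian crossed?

1

Leg 1: +152.12° → +33.45°, shortest Δλ = -118.67° (west) — does not cross 180°.
Leg 2: +33.45° → +24.36°, shortest Δλ = -9.09° (west) — does not cross 180°.
Leg 3: +24.36° → +85.10°, shortest Δλ = 60.74° (east) — does not cross 180°.
Leg 4: +85.10° → -171.80°, shortest Δλ = 103.1° (east) — crosses 180°.
Leg 5: -171.80° → -16.85°, shortest Δλ = 154.95° (east) — does not cross 180°.
Leg 6: -16.85° → +13.15°, shortest Δλ = 30.0° (east) — does not cross 180°.
Total crossings: 1.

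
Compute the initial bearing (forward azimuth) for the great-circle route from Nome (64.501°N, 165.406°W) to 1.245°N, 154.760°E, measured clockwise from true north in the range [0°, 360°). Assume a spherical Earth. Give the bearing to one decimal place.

223.1°

Δλ = 154.760 − -165.406 = 320.166°; wrapped into (−180°, 180°]: -39.834°.
θ = atan2( sin Δλ · cos φ₂ , cos φ₁ · sin φ₂ − sin φ₁ · cos φ₂ · cos Δλ )
  = atan2(-0.64041, -0.68359) = -136.868° → normalised to [0°, 360°): 223.132°.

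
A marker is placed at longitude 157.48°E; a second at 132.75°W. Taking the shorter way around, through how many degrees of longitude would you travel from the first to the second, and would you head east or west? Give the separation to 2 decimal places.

Raw difference: -132.75 − 157.48 = -290.23°.
Normalise into (−180°, 180°]: -290.23° + 360° = 69.77°.
Positive ⇒ the second point lies to the east; separation 69.77°.

69.77° east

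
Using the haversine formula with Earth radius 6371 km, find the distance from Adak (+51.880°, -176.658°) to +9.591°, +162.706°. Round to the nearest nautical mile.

Δλ = 162.706 − -176.658 = 339.364°; wrapped into (−180°, 180°]: -20.636°.
Δφ = 9.591 − 51.880 = -42.289°.
a = sin²(Δφ/2) + cos φ₁ · cos φ₂ · sin²(Δλ/2) = 0.149647.
c = 2·atan2(√a, √(1−a)) = 0.79441 rad → d = 6371·c ≈ 5061.18 km ≈ 2732.82 nmi.

2733 nmi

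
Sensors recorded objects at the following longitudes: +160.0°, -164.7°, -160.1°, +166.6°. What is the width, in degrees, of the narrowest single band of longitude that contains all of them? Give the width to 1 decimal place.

Sort the longitudes: -164.7°, -160.1°, +160.0°, +166.6°.
Eastward gaps between consecutive values (wrapping around): 4.6°, 320.1°, 6.6°, 28.7°.
Largest gap = 320.1° ⇒ minimal covering band is its complement: 360° − 320.1° = 39.9°.
Band runs from +160.0° eastward to -160.1°, crossing the antimeridian.

39.9°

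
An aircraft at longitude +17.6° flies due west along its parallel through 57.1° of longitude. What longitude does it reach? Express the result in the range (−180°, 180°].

-39.5°

Start at +17.6°; shift −57.1° → -39.5°.
-39.5° already lies in (−180°, 180°].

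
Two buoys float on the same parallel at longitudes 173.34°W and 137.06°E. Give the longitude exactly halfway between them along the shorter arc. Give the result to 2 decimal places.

161.86°E

Signed shortest Δλ from -173.34° to +137.06° is -49.60°.
Midpoint longitude = -173.34° + (-49.60°)/2 = -173.34° − 24.80° = -198.14°.
Normalise into (−180°, 180°]: +161.86°.
(The naïve average (-173.34 + +137.06)/2 = -18.14° is on the wrong side of the globe.)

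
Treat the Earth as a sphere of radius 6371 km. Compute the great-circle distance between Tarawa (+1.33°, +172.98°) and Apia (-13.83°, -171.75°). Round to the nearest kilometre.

Δλ = -171.75 − 172.98 = -344.73°; wrapped into (−180°, 180°]: 15.27°.
Δφ = -13.83 − 1.33 = -15.16°.
a = sin²(Δφ/2) + cos φ₁ · cos φ₂ · sin²(Δλ/2) = 0.034536.
c = 2·atan2(√a, √(1−a)) = 0.37385 rad → d = 6371·c ≈ 2381.81 km.

2382 km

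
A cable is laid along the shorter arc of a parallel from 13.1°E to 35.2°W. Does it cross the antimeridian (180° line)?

No

Signed shortest Δλ = ((-35.2 − 13.1 + 180) mod 360) − 180 = -48.3°.
Going west by 48.3° from +13.1° reaches -35.2° without touching 180°.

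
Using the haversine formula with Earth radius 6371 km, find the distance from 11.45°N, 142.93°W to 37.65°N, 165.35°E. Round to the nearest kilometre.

5892 km

Δλ = 165.35 − -142.93 = 308.28°; wrapped into (−180°, 180°]: -51.72°.
Δφ = 37.65 − 11.45 = 26.20°.
a = sin²(Δφ/2) + cos φ₁ · cos φ₂ · sin²(Δλ/2) = 0.199003.
c = 2·atan2(√a, √(1−a)) = 0.92480 rad → d = 6371·c ≈ 5891.90 km.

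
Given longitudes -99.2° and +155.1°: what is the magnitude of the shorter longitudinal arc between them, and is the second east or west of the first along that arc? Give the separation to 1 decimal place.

Raw difference: 155.1 − -99.2 = 254.3°.
Normalise into (−180°, 180°]: 254.3° − 360° = -105.7°.
Negative ⇒ the second point lies to the west; separation 105.7°.

105.7° west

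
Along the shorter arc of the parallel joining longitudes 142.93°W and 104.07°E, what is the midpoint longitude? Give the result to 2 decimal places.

Signed shortest Δλ from -142.93° to +104.07° is -113.00°.
Midpoint longitude = -142.93° + (-113.00°)/2 = -142.93° − 56.50° = -199.43°.
Normalise into (−180°, 180°]: +160.57°.
(The naïve average (-142.93 + +104.07)/2 = -19.43° is on the wrong side of the globe.)

160.57°E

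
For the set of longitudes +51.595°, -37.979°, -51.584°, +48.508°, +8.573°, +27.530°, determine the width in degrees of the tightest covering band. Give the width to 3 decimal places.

Sort the longitudes: -51.584°, -37.979°, +8.573°, +27.530°, +48.508°, +51.595°.
Eastward gaps between consecutive values (wrapping around): 13.605°, 46.552°, 18.957°, 20.978°, 3.087°, 256.821°.
Largest gap = 256.821° ⇒ minimal covering band is its complement: 360° − 256.821° = 103.179°.
Band runs from -51.584° eastward to +51.595°.

103.179°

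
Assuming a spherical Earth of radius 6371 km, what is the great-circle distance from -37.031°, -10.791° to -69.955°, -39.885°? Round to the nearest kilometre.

Δλ = -39.885 − -10.791 = -29.094°.
Δφ = -69.955 − -37.031 = -32.924°.
a = sin²(Δφ/2) + cos φ₁ · cos φ₂ · sin²(Δλ/2) = 0.097567.
c = 2·atan2(√a, √(1−a)) = 0.63535 rad → d = 6371·c ≈ 4047.78 km.

4048 km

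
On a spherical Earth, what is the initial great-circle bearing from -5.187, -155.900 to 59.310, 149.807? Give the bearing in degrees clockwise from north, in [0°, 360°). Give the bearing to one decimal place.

Δλ = 149.807 − -155.900 = 305.707°; wrapped into (−180°, 180°]: -54.293°.
θ = atan2( sin Δλ · cos φ₂ , cos φ₁ · sin φ₂ − sin φ₁ · cos φ₂ · cos Δλ )
  = atan2(-0.41445, 0.88335) = -25.135° → normalised to [0°, 360°): 334.865°.

334.9°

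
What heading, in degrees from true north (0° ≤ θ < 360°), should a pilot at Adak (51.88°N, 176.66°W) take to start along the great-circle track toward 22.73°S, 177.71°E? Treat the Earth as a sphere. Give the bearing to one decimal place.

Δλ = 177.71 − -176.66 = 354.37°; wrapped into (−180°, 180°]: -5.63°.
θ = atan2( sin Δλ · cos φ₂ , cos φ₁ · sin φ₂ − sin φ₁ · cos φ₂ · cos Δλ )
  = atan2(-0.09048, -0.96064) = -174.619° → normalised to [0°, 360°): 185.381°.

185.4°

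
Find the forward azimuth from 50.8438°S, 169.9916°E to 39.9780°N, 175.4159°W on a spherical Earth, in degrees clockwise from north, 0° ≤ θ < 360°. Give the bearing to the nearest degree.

11°

Δλ = -175.4159 − 169.9916 = -345.4075°; wrapped into (−180°, 180°]: 14.5925°.
θ = atan2( sin Δλ · cos φ₂ , cos φ₁ · sin φ₂ − sin φ₁ · cos φ₂ · cos Δλ )
  = atan2(0.19306, 0.98073) = 11.137° → normalised to [0°, 360°): 11.137°.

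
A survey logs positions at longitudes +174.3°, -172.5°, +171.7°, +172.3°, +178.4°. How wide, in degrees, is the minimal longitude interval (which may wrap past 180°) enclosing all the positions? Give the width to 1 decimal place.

Sort the longitudes: -172.5°, +171.7°, +172.3°, +174.3°, +178.4°.
Eastward gaps between consecutive values (wrapping around): 344.2°, 0.6°, 2.0°, 4.1°, 9.1°.
Largest gap = 344.2° ⇒ minimal covering band is its complement: 360° − 344.2° = 15.8°.
Band runs from +171.7° eastward to -172.5°, crossing the antimeridian.

15.8°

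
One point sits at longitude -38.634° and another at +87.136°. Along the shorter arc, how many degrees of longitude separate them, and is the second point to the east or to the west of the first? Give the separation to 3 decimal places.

125.770° east

Raw difference: 87.136 − -38.634 = 125.77°.
Normalise into (−180°, 180°]: 125.77° stays 125.77°.
Positive ⇒ the second point lies to the east; separation 125.770°.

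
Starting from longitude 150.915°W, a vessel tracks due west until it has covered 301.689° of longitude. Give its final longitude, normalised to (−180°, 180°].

Start at -150.915°; shift −301.689° → -452.604°.
-452.604° lies outside (−180°, 180°]; add 360° → -92.604°.

92.604°W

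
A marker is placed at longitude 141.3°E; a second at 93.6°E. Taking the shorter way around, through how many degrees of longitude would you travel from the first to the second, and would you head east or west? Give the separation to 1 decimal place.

Raw difference: 93.6 − 141.3 = -47.7°.
Normalise into (−180°, 180°]: -47.7° stays -47.7°.
Negative ⇒ the second point lies to the west; separation 47.7°.

47.7° west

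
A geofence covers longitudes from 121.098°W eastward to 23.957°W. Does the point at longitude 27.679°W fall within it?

Band width going east from -121.098° to -23.957°: ((-23.957 − -121.098) mod 360) = 97.141°.
Offset of -27.679° east of the west edge: ((-27.679 − -121.098) mod 360) = 93.419°.
93.419° ≤ 97.141° ⇒ inside.

Yes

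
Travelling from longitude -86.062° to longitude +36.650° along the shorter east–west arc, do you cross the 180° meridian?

Signed shortest Δλ = ((36.650 − -86.062 + 180) mod 360) − 180 = 122.712°.
Going east by 122.712° from -86.062° reaches +36.650° without touching 180°.

No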